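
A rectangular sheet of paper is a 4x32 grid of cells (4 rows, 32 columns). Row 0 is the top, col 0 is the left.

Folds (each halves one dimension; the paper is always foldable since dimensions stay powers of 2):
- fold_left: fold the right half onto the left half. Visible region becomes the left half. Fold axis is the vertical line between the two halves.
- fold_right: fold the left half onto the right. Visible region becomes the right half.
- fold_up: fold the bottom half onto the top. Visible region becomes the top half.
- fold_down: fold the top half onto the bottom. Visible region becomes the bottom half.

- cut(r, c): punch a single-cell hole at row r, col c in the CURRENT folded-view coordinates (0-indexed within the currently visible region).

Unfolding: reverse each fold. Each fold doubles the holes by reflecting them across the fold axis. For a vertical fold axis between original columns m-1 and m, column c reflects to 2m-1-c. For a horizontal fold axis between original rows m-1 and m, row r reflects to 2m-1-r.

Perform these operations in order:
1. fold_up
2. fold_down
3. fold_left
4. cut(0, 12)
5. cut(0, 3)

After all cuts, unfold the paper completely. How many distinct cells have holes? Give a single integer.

Answer: 16

Derivation:
Op 1 fold_up: fold axis h@2; visible region now rows[0,2) x cols[0,32) = 2x32
Op 2 fold_down: fold axis h@1; visible region now rows[1,2) x cols[0,32) = 1x32
Op 3 fold_left: fold axis v@16; visible region now rows[1,2) x cols[0,16) = 1x16
Op 4 cut(0, 12): punch at orig (1,12); cuts so far [(1, 12)]; region rows[1,2) x cols[0,16) = 1x16
Op 5 cut(0, 3): punch at orig (1,3); cuts so far [(1, 3), (1, 12)]; region rows[1,2) x cols[0,16) = 1x16
Unfold 1 (reflect across v@16): 4 holes -> [(1, 3), (1, 12), (1, 19), (1, 28)]
Unfold 2 (reflect across h@1): 8 holes -> [(0, 3), (0, 12), (0, 19), (0, 28), (1, 3), (1, 12), (1, 19), (1, 28)]
Unfold 3 (reflect across h@2): 16 holes -> [(0, 3), (0, 12), (0, 19), (0, 28), (1, 3), (1, 12), (1, 19), (1, 28), (2, 3), (2, 12), (2, 19), (2, 28), (3, 3), (3, 12), (3, 19), (3, 28)]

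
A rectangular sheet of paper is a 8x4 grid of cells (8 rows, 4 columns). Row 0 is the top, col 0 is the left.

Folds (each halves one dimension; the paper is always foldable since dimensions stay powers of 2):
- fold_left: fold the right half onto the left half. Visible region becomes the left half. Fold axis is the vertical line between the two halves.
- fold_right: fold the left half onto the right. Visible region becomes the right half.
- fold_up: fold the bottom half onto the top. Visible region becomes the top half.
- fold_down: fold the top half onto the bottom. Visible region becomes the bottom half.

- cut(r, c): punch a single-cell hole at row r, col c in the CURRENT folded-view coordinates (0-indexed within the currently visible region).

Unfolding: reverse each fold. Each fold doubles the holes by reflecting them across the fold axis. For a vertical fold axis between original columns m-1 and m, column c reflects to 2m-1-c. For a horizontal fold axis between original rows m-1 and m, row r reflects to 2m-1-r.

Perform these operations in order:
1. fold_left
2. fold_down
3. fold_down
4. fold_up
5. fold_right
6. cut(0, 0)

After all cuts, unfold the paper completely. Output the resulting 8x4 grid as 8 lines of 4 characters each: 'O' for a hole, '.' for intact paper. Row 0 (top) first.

Answer: OOOO
OOOO
OOOO
OOOO
OOOO
OOOO
OOOO
OOOO

Derivation:
Op 1 fold_left: fold axis v@2; visible region now rows[0,8) x cols[0,2) = 8x2
Op 2 fold_down: fold axis h@4; visible region now rows[4,8) x cols[0,2) = 4x2
Op 3 fold_down: fold axis h@6; visible region now rows[6,8) x cols[0,2) = 2x2
Op 4 fold_up: fold axis h@7; visible region now rows[6,7) x cols[0,2) = 1x2
Op 5 fold_right: fold axis v@1; visible region now rows[6,7) x cols[1,2) = 1x1
Op 6 cut(0, 0): punch at orig (6,1); cuts so far [(6, 1)]; region rows[6,7) x cols[1,2) = 1x1
Unfold 1 (reflect across v@1): 2 holes -> [(6, 0), (6, 1)]
Unfold 2 (reflect across h@7): 4 holes -> [(6, 0), (6, 1), (7, 0), (7, 1)]
Unfold 3 (reflect across h@6): 8 holes -> [(4, 0), (4, 1), (5, 0), (5, 1), (6, 0), (6, 1), (7, 0), (7, 1)]
Unfold 4 (reflect across h@4): 16 holes -> [(0, 0), (0, 1), (1, 0), (1, 1), (2, 0), (2, 1), (3, 0), (3, 1), (4, 0), (4, 1), (5, 0), (5, 1), (6, 0), (6, 1), (7, 0), (7, 1)]
Unfold 5 (reflect across v@2): 32 holes -> [(0, 0), (0, 1), (0, 2), (0, 3), (1, 0), (1, 1), (1, 2), (1, 3), (2, 0), (2, 1), (2, 2), (2, 3), (3, 0), (3, 1), (3, 2), (3, 3), (4, 0), (4, 1), (4, 2), (4, 3), (5, 0), (5, 1), (5, 2), (5, 3), (6, 0), (6, 1), (6, 2), (6, 3), (7, 0), (7, 1), (7, 2), (7, 3)]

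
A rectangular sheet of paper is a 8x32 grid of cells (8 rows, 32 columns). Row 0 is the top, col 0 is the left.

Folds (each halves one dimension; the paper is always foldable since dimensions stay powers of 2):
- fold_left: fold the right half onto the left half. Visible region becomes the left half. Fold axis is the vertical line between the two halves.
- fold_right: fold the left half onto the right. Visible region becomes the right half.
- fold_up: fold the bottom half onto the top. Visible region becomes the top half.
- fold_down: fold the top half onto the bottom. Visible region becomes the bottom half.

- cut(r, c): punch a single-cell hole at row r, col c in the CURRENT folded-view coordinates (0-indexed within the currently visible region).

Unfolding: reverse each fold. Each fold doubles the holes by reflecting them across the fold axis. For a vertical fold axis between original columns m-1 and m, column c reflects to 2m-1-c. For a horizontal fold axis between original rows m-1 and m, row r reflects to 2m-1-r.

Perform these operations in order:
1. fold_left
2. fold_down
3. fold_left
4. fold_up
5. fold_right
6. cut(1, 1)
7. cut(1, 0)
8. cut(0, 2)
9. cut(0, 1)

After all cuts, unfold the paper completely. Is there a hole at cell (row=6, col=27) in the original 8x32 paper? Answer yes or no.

Op 1 fold_left: fold axis v@16; visible region now rows[0,8) x cols[0,16) = 8x16
Op 2 fold_down: fold axis h@4; visible region now rows[4,8) x cols[0,16) = 4x16
Op 3 fold_left: fold axis v@8; visible region now rows[4,8) x cols[0,8) = 4x8
Op 4 fold_up: fold axis h@6; visible region now rows[4,6) x cols[0,8) = 2x8
Op 5 fold_right: fold axis v@4; visible region now rows[4,6) x cols[4,8) = 2x4
Op 6 cut(1, 1): punch at orig (5,5); cuts so far [(5, 5)]; region rows[4,6) x cols[4,8) = 2x4
Op 7 cut(1, 0): punch at orig (5,4); cuts so far [(5, 4), (5, 5)]; region rows[4,6) x cols[4,8) = 2x4
Op 8 cut(0, 2): punch at orig (4,6); cuts so far [(4, 6), (5, 4), (5, 5)]; region rows[4,6) x cols[4,8) = 2x4
Op 9 cut(0, 1): punch at orig (4,5); cuts so far [(4, 5), (4, 6), (5, 4), (5, 5)]; region rows[4,6) x cols[4,8) = 2x4
Unfold 1 (reflect across v@4): 8 holes -> [(4, 1), (4, 2), (4, 5), (4, 6), (5, 2), (5, 3), (5, 4), (5, 5)]
Unfold 2 (reflect across h@6): 16 holes -> [(4, 1), (4, 2), (4, 5), (4, 6), (5, 2), (5, 3), (5, 4), (5, 5), (6, 2), (6, 3), (6, 4), (6, 5), (7, 1), (7, 2), (7, 5), (7, 6)]
Unfold 3 (reflect across v@8): 32 holes -> [(4, 1), (4, 2), (4, 5), (4, 6), (4, 9), (4, 10), (4, 13), (4, 14), (5, 2), (5, 3), (5, 4), (5, 5), (5, 10), (5, 11), (5, 12), (5, 13), (6, 2), (6, 3), (6, 4), (6, 5), (6, 10), (6, 11), (6, 12), (6, 13), (7, 1), (7, 2), (7, 5), (7, 6), (7, 9), (7, 10), (7, 13), (7, 14)]
Unfold 4 (reflect across h@4): 64 holes -> [(0, 1), (0, 2), (0, 5), (0, 6), (0, 9), (0, 10), (0, 13), (0, 14), (1, 2), (1, 3), (1, 4), (1, 5), (1, 10), (1, 11), (1, 12), (1, 13), (2, 2), (2, 3), (2, 4), (2, 5), (2, 10), (2, 11), (2, 12), (2, 13), (3, 1), (3, 2), (3, 5), (3, 6), (3, 9), (3, 10), (3, 13), (3, 14), (4, 1), (4, 2), (4, 5), (4, 6), (4, 9), (4, 10), (4, 13), (4, 14), (5, 2), (5, 3), (5, 4), (5, 5), (5, 10), (5, 11), (5, 12), (5, 13), (6, 2), (6, 3), (6, 4), (6, 5), (6, 10), (6, 11), (6, 12), (6, 13), (7, 1), (7, 2), (7, 5), (7, 6), (7, 9), (7, 10), (7, 13), (7, 14)]
Unfold 5 (reflect across v@16): 128 holes -> [(0, 1), (0, 2), (0, 5), (0, 6), (0, 9), (0, 10), (0, 13), (0, 14), (0, 17), (0, 18), (0, 21), (0, 22), (0, 25), (0, 26), (0, 29), (0, 30), (1, 2), (1, 3), (1, 4), (1, 5), (1, 10), (1, 11), (1, 12), (1, 13), (1, 18), (1, 19), (1, 20), (1, 21), (1, 26), (1, 27), (1, 28), (1, 29), (2, 2), (2, 3), (2, 4), (2, 5), (2, 10), (2, 11), (2, 12), (2, 13), (2, 18), (2, 19), (2, 20), (2, 21), (2, 26), (2, 27), (2, 28), (2, 29), (3, 1), (3, 2), (3, 5), (3, 6), (3, 9), (3, 10), (3, 13), (3, 14), (3, 17), (3, 18), (3, 21), (3, 22), (3, 25), (3, 26), (3, 29), (3, 30), (4, 1), (4, 2), (4, 5), (4, 6), (4, 9), (4, 10), (4, 13), (4, 14), (4, 17), (4, 18), (4, 21), (4, 22), (4, 25), (4, 26), (4, 29), (4, 30), (5, 2), (5, 3), (5, 4), (5, 5), (5, 10), (5, 11), (5, 12), (5, 13), (5, 18), (5, 19), (5, 20), (5, 21), (5, 26), (5, 27), (5, 28), (5, 29), (6, 2), (6, 3), (6, 4), (6, 5), (6, 10), (6, 11), (6, 12), (6, 13), (6, 18), (6, 19), (6, 20), (6, 21), (6, 26), (6, 27), (6, 28), (6, 29), (7, 1), (7, 2), (7, 5), (7, 6), (7, 9), (7, 10), (7, 13), (7, 14), (7, 17), (7, 18), (7, 21), (7, 22), (7, 25), (7, 26), (7, 29), (7, 30)]
Holes: [(0, 1), (0, 2), (0, 5), (0, 6), (0, 9), (0, 10), (0, 13), (0, 14), (0, 17), (0, 18), (0, 21), (0, 22), (0, 25), (0, 26), (0, 29), (0, 30), (1, 2), (1, 3), (1, 4), (1, 5), (1, 10), (1, 11), (1, 12), (1, 13), (1, 18), (1, 19), (1, 20), (1, 21), (1, 26), (1, 27), (1, 28), (1, 29), (2, 2), (2, 3), (2, 4), (2, 5), (2, 10), (2, 11), (2, 12), (2, 13), (2, 18), (2, 19), (2, 20), (2, 21), (2, 26), (2, 27), (2, 28), (2, 29), (3, 1), (3, 2), (3, 5), (3, 6), (3, 9), (3, 10), (3, 13), (3, 14), (3, 17), (3, 18), (3, 21), (3, 22), (3, 25), (3, 26), (3, 29), (3, 30), (4, 1), (4, 2), (4, 5), (4, 6), (4, 9), (4, 10), (4, 13), (4, 14), (4, 17), (4, 18), (4, 21), (4, 22), (4, 25), (4, 26), (4, 29), (4, 30), (5, 2), (5, 3), (5, 4), (5, 5), (5, 10), (5, 11), (5, 12), (5, 13), (5, 18), (5, 19), (5, 20), (5, 21), (5, 26), (5, 27), (5, 28), (5, 29), (6, 2), (6, 3), (6, 4), (6, 5), (6, 10), (6, 11), (6, 12), (6, 13), (6, 18), (6, 19), (6, 20), (6, 21), (6, 26), (6, 27), (6, 28), (6, 29), (7, 1), (7, 2), (7, 5), (7, 6), (7, 9), (7, 10), (7, 13), (7, 14), (7, 17), (7, 18), (7, 21), (7, 22), (7, 25), (7, 26), (7, 29), (7, 30)]

Answer: yes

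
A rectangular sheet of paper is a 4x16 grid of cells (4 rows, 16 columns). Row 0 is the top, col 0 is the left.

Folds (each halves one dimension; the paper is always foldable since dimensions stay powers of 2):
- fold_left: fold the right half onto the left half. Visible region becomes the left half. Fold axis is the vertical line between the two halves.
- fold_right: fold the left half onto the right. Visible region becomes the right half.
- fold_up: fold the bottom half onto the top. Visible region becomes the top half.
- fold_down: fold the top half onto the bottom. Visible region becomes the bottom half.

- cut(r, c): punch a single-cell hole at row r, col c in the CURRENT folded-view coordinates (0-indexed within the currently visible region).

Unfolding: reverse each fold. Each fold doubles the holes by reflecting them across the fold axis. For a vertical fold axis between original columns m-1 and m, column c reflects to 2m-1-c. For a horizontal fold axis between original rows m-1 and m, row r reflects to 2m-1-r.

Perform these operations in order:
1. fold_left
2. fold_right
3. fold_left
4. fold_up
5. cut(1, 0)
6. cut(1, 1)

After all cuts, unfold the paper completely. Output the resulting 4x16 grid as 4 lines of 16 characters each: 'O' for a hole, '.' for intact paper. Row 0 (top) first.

Answer: ................
OOOOOOOOOOOOOOOO
OOOOOOOOOOOOOOOO
................

Derivation:
Op 1 fold_left: fold axis v@8; visible region now rows[0,4) x cols[0,8) = 4x8
Op 2 fold_right: fold axis v@4; visible region now rows[0,4) x cols[4,8) = 4x4
Op 3 fold_left: fold axis v@6; visible region now rows[0,4) x cols[4,6) = 4x2
Op 4 fold_up: fold axis h@2; visible region now rows[0,2) x cols[4,6) = 2x2
Op 5 cut(1, 0): punch at orig (1,4); cuts so far [(1, 4)]; region rows[0,2) x cols[4,6) = 2x2
Op 6 cut(1, 1): punch at orig (1,5); cuts so far [(1, 4), (1, 5)]; region rows[0,2) x cols[4,6) = 2x2
Unfold 1 (reflect across h@2): 4 holes -> [(1, 4), (1, 5), (2, 4), (2, 5)]
Unfold 2 (reflect across v@6): 8 holes -> [(1, 4), (1, 5), (1, 6), (1, 7), (2, 4), (2, 5), (2, 6), (2, 7)]
Unfold 3 (reflect across v@4): 16 holes -> [(1, 0), (1, 1), (1, 2), (1, 3), (1, 4), (1, 5), (1, 6), (1, 7), (2, 0), (2, 1), (2, 2), (2, 3), (2, 4), (2, 5), (2, 6), (2, 7)]
Unfold 4 (reflect across v@8): 32 holes -> [(1, 0), (1, 1), (1, 2), (1, 3), (1, 4), (1, 5), (1, 6), (1, 7), (1, 8), (1, 9), (1, 10), (1, 11), (1, 12), (1, 13), (1, 14), (1, 15), (2, 0), (2, 1), (2, 2), (2, 3), (2, 4), (2, 5), (2, 6), (2, 7), (2, 8), (2, 9), (2, 10), (2, 11), (2, 12), (2, 13), (2, 14), (2, 15)]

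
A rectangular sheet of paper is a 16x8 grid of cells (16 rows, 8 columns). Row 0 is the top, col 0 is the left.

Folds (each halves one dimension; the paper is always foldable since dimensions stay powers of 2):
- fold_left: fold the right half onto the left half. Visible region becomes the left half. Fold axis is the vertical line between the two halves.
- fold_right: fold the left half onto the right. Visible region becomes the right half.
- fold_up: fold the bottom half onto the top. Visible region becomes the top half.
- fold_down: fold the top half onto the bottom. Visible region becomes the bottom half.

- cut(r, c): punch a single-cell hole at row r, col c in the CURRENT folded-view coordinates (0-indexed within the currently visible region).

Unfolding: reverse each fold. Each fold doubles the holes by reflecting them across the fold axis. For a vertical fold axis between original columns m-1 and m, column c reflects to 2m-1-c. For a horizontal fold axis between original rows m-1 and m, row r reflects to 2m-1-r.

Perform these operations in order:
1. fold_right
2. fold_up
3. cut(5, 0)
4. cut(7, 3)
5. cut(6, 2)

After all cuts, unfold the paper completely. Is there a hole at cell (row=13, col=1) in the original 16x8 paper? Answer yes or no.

Op 1 fold_right: fold axis v@4; visible region now rows[0,16) x cols[4,8) = 16x4
Op 2 fold_up: fold axis h@8; visible region now rows[0,8) x cols[4,8) = 8x4
Op 3 cut(5, 0): punch at orig (5,4); cuts so far [(5, 4)]; region rows[0,8) x cols[4,8) = 8x4
Op 4 cut(7, 3): punch at orig (7,7); cuts so far [(5, 4), (7, 7)]; region rows[0,8) x cols[4,8) = 8x4
Op 5 cut(6, 2): punch at orig (6,6); cuts so far [(5, 4), (6, 6), (7, 7)]; region rows[0,8) x cols[4,8) = 8x4
Unfold 1 (reflect across h@8): 6 holes -> [(5, 4), (6, 6), (7, 7), (8, 7), (9, 6), (10, 4)]
Unfold 2 (reflect across v@4): 12 holes -> [(5, 3), (5, 4), (6, 1), (6, 6), (7, 0), (7, 7), (8, 0), (8, 7), (9, 1), (9, 6), (10, 3), (10, 4)]
Holes: [(5, 3), (5, 4), (6, 1), (6, 6), (7, 0), (7, 7), (8, 0), (8, 7), (9, 1), (9, 6), (10, 3), (10, 4)]

Answer: no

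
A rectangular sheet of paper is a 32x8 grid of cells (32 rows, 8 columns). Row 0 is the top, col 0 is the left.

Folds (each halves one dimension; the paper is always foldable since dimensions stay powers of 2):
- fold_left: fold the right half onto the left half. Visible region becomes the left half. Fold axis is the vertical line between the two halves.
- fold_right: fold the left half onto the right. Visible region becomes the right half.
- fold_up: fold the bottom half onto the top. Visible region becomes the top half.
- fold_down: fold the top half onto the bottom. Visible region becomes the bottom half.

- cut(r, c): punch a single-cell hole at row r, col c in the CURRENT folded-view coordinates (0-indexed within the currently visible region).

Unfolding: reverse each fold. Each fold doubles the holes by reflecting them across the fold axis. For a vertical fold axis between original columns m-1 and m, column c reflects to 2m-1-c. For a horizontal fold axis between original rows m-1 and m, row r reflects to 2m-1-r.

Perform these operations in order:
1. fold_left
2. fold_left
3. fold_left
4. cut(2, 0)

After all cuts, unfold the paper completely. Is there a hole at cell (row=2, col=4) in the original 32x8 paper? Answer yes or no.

Answer: yes

Derivation:
Op 1 fold_left: fold axis v@4; visible region now rows[0,32) x cols[0,4) = 32x4
Op 2 fold_left: fold axis v@2; visible region now rows[0,32) x cols[0,2) = 32x2
Op 3 fold_left: fold axis v@1; visible region now rows[0,32) x cols[0,1) = 32x1
Op 4 cut(2, 0): punch at orig (2,0); cuts so far [(2, 0)]; region rows[0,32) x cols[0,1) = 32x1
Unfold 1 (reflect across v@1): 2 holes -> [(2, 0), (2, 1)]
Unfold 2 (reflect across v@2): 4 holes -> [(2, 0), (2, 1), (2, 2), (2, 3)]
Unfold 3 (reflect across v@4): 8 holes -> [(2, 0), (2, 1), (2, 2), (2, 3), (2, 4), (2, 5), (2, 6), (2, 7)]
Holes: [(2, 0), (2, 1), (2, 2), (2, 3), (2, 4), (2, 5), (2, 6), (2, 7)]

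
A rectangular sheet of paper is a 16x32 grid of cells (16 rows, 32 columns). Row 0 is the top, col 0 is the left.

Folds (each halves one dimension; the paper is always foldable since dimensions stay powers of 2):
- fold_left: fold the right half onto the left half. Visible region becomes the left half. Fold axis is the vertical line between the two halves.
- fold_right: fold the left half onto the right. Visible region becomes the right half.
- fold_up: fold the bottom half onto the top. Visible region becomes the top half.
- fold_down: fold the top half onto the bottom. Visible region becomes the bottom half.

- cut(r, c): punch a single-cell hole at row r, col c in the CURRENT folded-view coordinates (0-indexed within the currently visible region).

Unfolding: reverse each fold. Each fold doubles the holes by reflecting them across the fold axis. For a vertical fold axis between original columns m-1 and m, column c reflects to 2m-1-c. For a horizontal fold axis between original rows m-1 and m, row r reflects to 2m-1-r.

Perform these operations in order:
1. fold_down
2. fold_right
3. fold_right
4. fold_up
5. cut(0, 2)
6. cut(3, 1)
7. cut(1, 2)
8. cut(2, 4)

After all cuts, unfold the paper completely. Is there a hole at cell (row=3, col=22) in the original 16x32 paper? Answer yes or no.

Op 1 fold_down: fold axis h@8; visible region now rows[8,16) x cols[0,32) = 8x32
Op 2 fold_right: fold axis v@16; visible region now rows[8,16) x cols[16,32) = 8x16
Op 3 fold_right: fold axis v@24; visible region now rows[8,16) x cols[24,32) = 8x8
Op 4 fold_up: fold axis h@12; visible region now rows[8,12) x cols[24,32) = 4x8
Op 5 cut(0, 2): punch at orig (8,26); cuts so far [(8, 26)]; region rows[8,12) x cols[24,32) = 4x8
Op 6 cut(3, 1): punch at orig (11,25); cuts so far [(8, 26), (11, 25)]; region rows[8,12) x cols[24,32) = 4x8
Op 7 cut(1, 2): punch at orig (9,26); cuts so far [(8, 26), (9, 26), (11, 25)]; region rows[8,12) x cols[24,32) = 4x8
Op 8 cut(2, 4): punch at orig (10,28); cuts so far [(8, 26), (9, 26), (10, 28), (11, 25)]; region rows[8,12) x cols[24,32) = 4x8
Unfold 1 (reflect across h@12): 8 holes -> [(8, 26), (9, 26), (10, 28), (11, 25), (12, 25), (13, 28), (14, 26), (15, 26)]
Unfold 2 (reflect across v@24): 16 holes -> [(8, 21), (8, 26), (9, 21), (9, 26), (10, 19), (10, 28), (11, 22), (11, 25), (12, 22), (12, 25), (13, 19), (13, 28), (14, 21), (14, 26), (15, 21), (15, 26)]
Unfold 3 (reflect across v@16): 32 holes -> [(8, 5), (8, 10), (8, 21), (8, 26), (9, 5), (9, 10), (9, 21), (9, 26), (10, 3), (10, 12), (10, 19), (10, 28), (11, 6), (11, 9), (11, 22), (11, 25), (12, 6), (12, 9), (12, 22), (12, 25), (13, 3), (13, 12), (13, 19), (13, 28), (14, 5), (14, 10), (14, 21), (14, 26), (15, 5), (15, 10), (15, 21), (15, 26)]
Unfold 4 (reflect across h@8): 64 holes -> [(0, 5), (0, 10), (0, 21), (0, 26), (1, 5), (1, 10), (1, 21), (1, 26), (2, 3), (2, 12), (2, 19), (2, 28), (3, 6), (3, 9), (3, 22), (3, 25), (4, 6), (4, 9), (4, 22), (4, 25), (5, 3), (5, 12), (5, 19), (5, 28), (6, 5), (6, 10), (6, 21), (6, 26), (7, 5), (7, 10), (7, 21), (7, 26), (8, 5), (8, 10), (8, 21), (8, 26), (9, 5), (9, 10), (9, 21), (9, 26), (10, 3), (10, 12), (10, 19), (10, 28), (11, 6), (11, 9), (11, 22), (11, 25), (12, 6), (12, 9), (12, 22), (12, 25), (13, 3), (13, 12), (13, 19), (13, 28), (14, 5), (14, 10), (14, 21), (14, 26), (15, 5), (15, 10), (15, 21), (15, 26)]
Holes: [(0, 5), (0, 10), (0, 21), (0, 26), (1, 5), (1, 10), (1, 21), (1, 26), (2, 3), (2, 12), (2, 19), (2, 28), (3, 6), (3, 9), (3, 22), (3, 25), (4, 6), (4, 9), (4, 22), (4, 25), (5, 3), (5, 12), (5, 19), (5, 28), (6, 5), (6, 10), (6, 21), (6, 26), (7, 5), (7, 10), (7, 21), (7, 26), (8, 5), (8, 10), (8, 21), (8, 26), (9, 5), (9, 10), (9, 21), (9, 26), (10, 3), (10, 12), (10, 19), (10, 28), (11, 6), (11, 9), (11, 22), (11, 25), (12, 6), (12, 9), (12, 22), (12, 25), (13, 3), (13, 12), (13, 19), (13, 28), (14, 5), (14, 10), (14, 21), (14, 26), (15, 5), (15, 10), (15, 21), (15, 26)]

Answer: yes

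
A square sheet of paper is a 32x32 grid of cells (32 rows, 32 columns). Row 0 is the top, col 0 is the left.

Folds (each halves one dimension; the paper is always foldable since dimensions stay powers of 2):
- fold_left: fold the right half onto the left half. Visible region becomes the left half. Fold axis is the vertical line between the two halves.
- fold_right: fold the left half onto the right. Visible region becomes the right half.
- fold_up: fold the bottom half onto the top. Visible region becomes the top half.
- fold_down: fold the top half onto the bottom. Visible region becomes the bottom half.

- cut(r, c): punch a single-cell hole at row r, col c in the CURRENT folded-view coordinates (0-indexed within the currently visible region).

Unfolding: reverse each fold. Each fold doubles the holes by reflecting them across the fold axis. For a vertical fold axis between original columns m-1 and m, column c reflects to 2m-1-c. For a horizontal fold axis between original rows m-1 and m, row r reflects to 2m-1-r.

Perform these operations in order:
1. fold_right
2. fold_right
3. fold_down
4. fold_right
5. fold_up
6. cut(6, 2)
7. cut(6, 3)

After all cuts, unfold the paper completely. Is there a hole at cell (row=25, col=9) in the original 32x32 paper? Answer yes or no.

Op 1 fold_right: fold axis v@16; visible region now rows[0,32) x cols[16,32) = 32x16
Op 2 fold_right: fold axis v@24; visible region now rows[0,32) x cols[24,32) = 32x8
Op 3 fold_down: fold axis h@16; visible region now rows[16,32) x cols[24,32) = 16x8
Op 4 fold_right: fold axis v@28; visible region now rows[16,32) x cols[28,32) = 16x4
Op 5 fold_up: fold axis h@24; visible region now rows[16,24) x cols[28,32) = 8x4
Op 6 cut(6, 2): punch at orig (22,30); cuts so far [(22, 30)]; region rows[16,24) x cols[28,32) = 8x4
Op 7 cut(6, 3): punch at orig (22,31); cuts so far [(22, 30), (22, 31)]; region rows[16,24) x cols[28,32) = 8x4
Unfold 1 (reflect across h@24): 4 holes -> [(22, 30), (22, 31), (25, 30), (25, 31)]
Unfold 2 (reflect across v@28): 8 holes -> [(22, 24), (22, 25), (22, 30), (22, 31), (25, 24), (25, 25), (25, 30), (25, 31)]
Unfold 3 (reflect across h@16): 16 holes -> [(6, 24), (6, 25), (6, 30), (6, 31), (9, 24), (9, 25), (9, 30), (9, 31), (22, 24), (22, 25), (22, 30), (22, 31), (25, 24), (25, 25), (25, 30), (25, 31)]
Unfold 4 (reflect across v@24): 32 holes -> [(6, 16), (6, 17), (6, 22), (6, 23), (6, 24), (6, 25), (6, 30), (6, 31), (9, 16), (9, 17), (9, 22), (9, 23), (9, 24), (9, 25), (9, 30), (9, 31), (22, 16), (22, 17), (22, 22), (22, 23), (22, 24), (22, 25), (22, 30), (22, 31), (25, 16), (25, 17), (25, 22), (25, 23), (25, 24), (25, 25), (25, 30), (25, 31)]
Unfold 5 (reflect across v@16): 64 holes -> [(6, 0), (6, 1), (6, 6), (6, 7), (6, 8), (6, 9), (6, 14), (6, 15), (6, 16), (6, 17), (6, 22), (6, 23), (6, 24), (6, 25), (6, 30), (6, 31), (9, 0), (9, 1), (9, 6), (9, 7), (9, 8), (9, 9), (9, 14), (9, 15), (9, 16), (9, 17), (9, 22), (9, 23), (9, 24), (9, 25), (9, 30), (9, 31), (22, 0), (22, 1), (22, 6), (22, 7), (22, 8), (22, 9), (22, 14), (22, 15), (22, 16), (22, 17), (22, 22), (22, 23), (22, 24), (22, 25), (22, 30), (22, 31), (25, 0), (25, 1), (25, 6), (25, 7), (25, 8), (25, 9), (25, 14), (25, 15), (25, 16), (25, 17), (25, 22), (25, 23), (25, 24), (25, 25), (25, 30), (25, 31)]
Holes: [(6, 0), (6, 1), (6, 6), (6, 7), (6, 8), (6, 9), (6, 14), (6, 15), (6, 16), (6, 17), (6, 22), (6, 23), (6, 24), (6, 25), (6, 30), (6, 31), (9, 0), (9, 1), (9, 6), (9, 7), (9, 8), (9, 9), (9, 14), (9, 15), (9, 16), (9, 17), (9, 22), (9, 23), (9, 24), (9, 25), (9, 30), (9, 31), (22, 0), (22, 1), (22, 6), (22, 7), (22, 8), (22, 9), (22, 14), (22, 15), (22, 16), (22, 17), (22, 22), (22, 23), (22, 24), (22, 25), (22, 30), (22, 31), (25, 0), (25, 1), (25, 6), (25, 7), (25, 8), (25, 9), (25, 14), (25, 15), (25, 16), (25, 17), (25, 22), (25, 23), (25, 24), (25, 25), (25, 30), (25, 31)]

Answer: yes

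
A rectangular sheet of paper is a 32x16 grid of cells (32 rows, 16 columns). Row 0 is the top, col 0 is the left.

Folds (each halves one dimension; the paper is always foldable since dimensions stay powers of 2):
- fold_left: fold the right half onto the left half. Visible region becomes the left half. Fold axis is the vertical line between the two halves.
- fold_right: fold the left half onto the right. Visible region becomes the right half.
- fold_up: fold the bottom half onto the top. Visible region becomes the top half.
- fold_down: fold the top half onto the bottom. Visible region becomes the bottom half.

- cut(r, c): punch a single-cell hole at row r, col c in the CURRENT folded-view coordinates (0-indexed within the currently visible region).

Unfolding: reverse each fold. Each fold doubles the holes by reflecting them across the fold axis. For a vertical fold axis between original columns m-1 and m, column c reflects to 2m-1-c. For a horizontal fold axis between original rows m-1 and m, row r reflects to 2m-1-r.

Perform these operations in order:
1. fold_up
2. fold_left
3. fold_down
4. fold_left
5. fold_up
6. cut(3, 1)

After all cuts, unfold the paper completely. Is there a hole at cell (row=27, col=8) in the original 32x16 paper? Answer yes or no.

Op 1 fold_up: fold axis h@16; visible region now rows[0,16) x cols[0,16) = 16x16
Op 2 fold_left: fold axis v@8; visible region now rows[0,16) x cols[0,8) = 16x8
Op 3 fold_down: fold axis h@8; visible region now rows[8,16) x cols[0,8) = 8x8
Op 4 fold_left: fold axis v@4; visible region now rows[8,16) x cols[0,4) = 8x4
Op 5 fold_up: fold axis h@12; visible region now rows[8,12) x cols[0,4) = 4x4
Op 6 cut(3, 1): punch at orig (11,1); cuts so far [(11, 1)]; region rows[8,12) x cols[0,4) = 4x4
Unfold 1 (reflect across h@12): 2 holes -> [(11, 1), (12, 1)]
Unfold 2 (reflect across v@4): 4 holes -> [(11, 1), (11, 6), (12, 1), (12, 6)]
Unfold 3 (reflect across h@8): 8 holes -> [(3, 1), (3, 6), (4, 1), (4, 6), (11, 1), (11, 6), (12, 1), (12, 6)]
Unfold 4 (reflect across v@8): 16 holes -> [(3, 1), (3, 6), (3, 9), (3, 14), (4, 1), (4, 6), (4, 9), (4, 14), (11, 1), (11, 6), (11, 9), (11, 14), (12, 1), (12, 6), (12, 9), (12, 14)]
Unfold 5 (reflect across h@16): 32 holes -> [(3, 1), (3, 6), (3, 9), (3, 14), (4, 1), (4, 6), (4, 9), (4, 14), (11, 1), (11, 6), (11, 9), (11, 14), (12, 1), (12, 6), (12, 9), (12, 14), (19, 1), (19, 6), (19, 9), (19, 14), (20, 1), (20, 6), (20, 9), (20, 14), (27, 1), (27, 6), (27, 9), (27, 14), (28, 1), (28, 6), (28, 9), (28, 14)]
Holes: [(3, 1), (3, 6), (3, 9), (3, 14), (4, 1), (4, 6), (4, 9), (4, 14), (11, 1), (11, 6), (11, 9), (11, 14), (12, 1), (12, 6), (12, 9), (12, 14), (19, 1), (19, 6), (19, 9), (19, 14), (20, 1), (20, 6), (20, 9), (20, 14), (27, 1), (27, 6), (27, 9), (27, 14), (28, 1), (28, 6), (28, 9), (28, 14)]

Answer: no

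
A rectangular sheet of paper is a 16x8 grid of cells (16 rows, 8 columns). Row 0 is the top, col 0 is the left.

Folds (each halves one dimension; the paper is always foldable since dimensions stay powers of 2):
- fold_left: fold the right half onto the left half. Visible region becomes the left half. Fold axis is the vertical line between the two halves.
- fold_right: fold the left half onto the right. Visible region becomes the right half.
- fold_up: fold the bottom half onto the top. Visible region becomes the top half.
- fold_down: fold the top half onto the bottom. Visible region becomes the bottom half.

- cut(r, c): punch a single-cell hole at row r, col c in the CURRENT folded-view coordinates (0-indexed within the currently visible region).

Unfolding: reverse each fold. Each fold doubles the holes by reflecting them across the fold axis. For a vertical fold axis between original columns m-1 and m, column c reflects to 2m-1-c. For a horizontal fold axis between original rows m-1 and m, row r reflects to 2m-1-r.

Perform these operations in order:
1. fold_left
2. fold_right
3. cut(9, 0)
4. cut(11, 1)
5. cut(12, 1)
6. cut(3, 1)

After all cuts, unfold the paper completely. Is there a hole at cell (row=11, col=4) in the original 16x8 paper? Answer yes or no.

Answer: yes

Derivation:
Op 1 fold_left: fold axis v@4; visible region now rows[0,16) x cols[0,4) = 16x4
Op 2 fold_right: fold axis v@2; visible region now rows[0,16) x cols[2,4) = 16x2
Op 3 cut(9, 0): punch at orig (9,2); cuts so far [(9, 2)]; region rows[0,16) x cols[2,4) = 16x2
Op 4 cut(11, 1): punch at orig (11,3); cuts so far [(9, 2), (11, 3)]; region rows[0,16) x cols[2,4) = 16x2
Op 5 cut(12, 1): punch at orig (12,3); cuts so far [(9, 2), (11, 3), (12, 3)]; region rows[0,16) x cols[2,4) = 16x2
Op 6 cut(3, 1): punch at orig (3,3); cuts so far [(3, 3), (9, 2), (11, 3), (12, 3)]; region rows[0,16) x cols[2,4) = 16x2
Unfold 1 (reflect across v@2): 8 holes -> [(3, 0), (3, 3), (9, 1), (9, 2), (11, 0), (11, 3), (12, 0), (12, 3)]
Unfold 2 (reflect across v@4): 16 holes -> [(3, 0), (3, 3), (3, 4), (3, 7), (9, 1), (9, 2), (9, 5), (9, 6), (11, 0), (11, 3), (11, 4), (11, 7), (12, 0), (12, 3), (12, 4), (12, 7)]
Holes: [(3, 0), (3, 3), (3, 4), (3, 7), (9, 1), (9, 2), (9, 5), (9, 6), (11, 0), (11, 3), (11, 4), (11, 7), (12, 0), (12, 3), (12, 4), (12, 7)]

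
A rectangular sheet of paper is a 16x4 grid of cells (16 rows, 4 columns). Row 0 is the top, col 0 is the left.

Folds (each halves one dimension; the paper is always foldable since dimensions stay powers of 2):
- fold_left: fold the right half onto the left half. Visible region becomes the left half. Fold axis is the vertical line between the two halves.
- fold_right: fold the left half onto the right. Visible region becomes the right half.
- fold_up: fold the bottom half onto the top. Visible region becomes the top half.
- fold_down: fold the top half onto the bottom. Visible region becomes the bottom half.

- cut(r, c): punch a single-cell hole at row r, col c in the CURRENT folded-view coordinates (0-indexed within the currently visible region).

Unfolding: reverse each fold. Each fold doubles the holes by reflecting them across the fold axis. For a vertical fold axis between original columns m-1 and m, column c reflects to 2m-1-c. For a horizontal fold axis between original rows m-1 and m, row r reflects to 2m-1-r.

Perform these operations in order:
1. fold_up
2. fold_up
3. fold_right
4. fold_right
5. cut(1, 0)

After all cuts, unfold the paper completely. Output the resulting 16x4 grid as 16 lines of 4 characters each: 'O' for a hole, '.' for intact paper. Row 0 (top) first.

Op 1 fold_up: fold axis h@8; visible region now rows[0,8) x cols[0,4) = 8x4
Op 2 fold_up: fold axis h@4; visible region now rows[0,4) x cols[0,4) = 4x4
Op 3 fold_right: fold axis v@2; visible region now rows[0,4) x cols[2,4) = 4x2
Op 4 fold_right: fold axis v@3; visible region now rows[0,4) x cols[3,4) = 4x1
Op 5 cut(1, 0): punch at orig (1,3); cuts so far [(1, 3)]; region rows[0,4) x cols[3,4) = 4x1
Unfold 1 (reflect across v@3): 2 holes -> [(1, 2), (1, 3)]
Unfold 2 (reflect across v@2): 4 holes -> [(1, 0), (1, 1), (1, 2), (1, 3)]
Unfold 3 (reflect across h@4): 8 holes -> [(1, 0), (1, 1), (1, 2), (1, 3), (6, 0), (6, 1), (6, 2), (6, 3)]
Unfold 4 (reflect across h@8): 16 holes -> [(1, 0), (1, 1), (1, 2), (1, 3), (6, 0), (6, 1), (6, 2), (6, 3), (9, 0), (9, 1), (9, 2), (9, 3), (14, 0), (14, 1), (14, 2), (14, 3)]

Answer: ....
OOOO
....
....
....
....
OOOO
....
....
OOOO
....
....
....
....
OOOO
....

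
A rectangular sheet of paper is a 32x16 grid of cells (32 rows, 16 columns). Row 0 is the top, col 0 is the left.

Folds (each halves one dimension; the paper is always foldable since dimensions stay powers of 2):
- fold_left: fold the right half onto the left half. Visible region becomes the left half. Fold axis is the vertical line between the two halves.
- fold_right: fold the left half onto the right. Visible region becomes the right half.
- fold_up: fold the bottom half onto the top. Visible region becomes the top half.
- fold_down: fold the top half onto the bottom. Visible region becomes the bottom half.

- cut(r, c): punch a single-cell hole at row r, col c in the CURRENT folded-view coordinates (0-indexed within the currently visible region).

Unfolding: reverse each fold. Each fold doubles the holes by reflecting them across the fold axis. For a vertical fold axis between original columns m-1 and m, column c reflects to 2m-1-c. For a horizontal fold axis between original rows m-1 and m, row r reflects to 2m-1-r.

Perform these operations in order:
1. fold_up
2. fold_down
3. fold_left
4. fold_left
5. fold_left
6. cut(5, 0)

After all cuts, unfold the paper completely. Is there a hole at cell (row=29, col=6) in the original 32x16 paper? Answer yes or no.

Answer: no

Derivation:
Op 1 fold_up: fold axis h@16; visible region now rows[0,16) x cols[0,16) = 16x16
Op 2 fold_down: fold axis h@8; visible region now rows[8,16) x cols[0,16) = 8x16
Op 3 fold_left: fold axis v@8; visible region now rows[8,16) x cols[0,8) = 8x8
Op 4 fold_left: fold axis v@4; visible region now rows[8,16) x cols[0,4) = 8x4
Op 5 fold_left: fold axis v@2; visible region now rows[8,16) x cols[0,2) = 8x2
Op 6 cut(5, 0): punch at orig (13,0); cuts so far [(13, 0)]; region rows[8,16) x cols[0,2) = 8x2
Unfold 1 (reflect across v@2): 2 holes -> [(13, 0), (13, 3)]
Unfold 2 (reflect across v@4): 4 holes -> [(13, 0), (13, 3), (13, 4), (13, 7)]
Unfold 3 (reflect across v@8): 8 holes -> [(13, 0), (13, 3), (13, 4), (13, 7), (13, 8), (13, 11), (13, 12), (13, 15)]
Unfold 4 (reflect across h@8): 16 holes -> [(2, 0), (2, 3), (2, 4), (2, 7), (2, 8), (2, 11), (2, 12), (2, 15), (13, 0), (13, 3), (13, 4), (13, 7), (13, 8), (13, 11), (13, 12), (13, 15)]
Unfold 5 (reflect across h@16): 32 holes -> [(2, 0), (2, 3), (2, 4), (2, 7), (2, 8), (2, 11), (2, 12), (2, 15), (13, 0), (13, 3), (13, 4), (13, 7), (13, 8), (13, 11), (13, 12), (13, 15), (18, 0), (18, 3), (18, 4), (18, 7), (18, 8), (18, 11), (18, 12), (18, 15), (29, 0), (29, 3), (29, 4), (29, 7), (29, 8), (29, 11), (29, 12), (29, 15)]
Holes: [(2, 0), (2, 3), (2, 4), (2, 7), (2, 8), (2, 11), (2, 12), (2, 15), (13, 0), (13, 3), (13, 4), (13, 7), (13, 8), (13, 11), (13, 12), (13, 15), (18, 0), (18, 3), (18, 4), (18, 7), (18, 8), (18, 11), (18, 12), (18, 15), (29, 0), (29, 3), (29, 4), (29, 7), (29, 8), (29, 11), (29, 12), (29, 15)]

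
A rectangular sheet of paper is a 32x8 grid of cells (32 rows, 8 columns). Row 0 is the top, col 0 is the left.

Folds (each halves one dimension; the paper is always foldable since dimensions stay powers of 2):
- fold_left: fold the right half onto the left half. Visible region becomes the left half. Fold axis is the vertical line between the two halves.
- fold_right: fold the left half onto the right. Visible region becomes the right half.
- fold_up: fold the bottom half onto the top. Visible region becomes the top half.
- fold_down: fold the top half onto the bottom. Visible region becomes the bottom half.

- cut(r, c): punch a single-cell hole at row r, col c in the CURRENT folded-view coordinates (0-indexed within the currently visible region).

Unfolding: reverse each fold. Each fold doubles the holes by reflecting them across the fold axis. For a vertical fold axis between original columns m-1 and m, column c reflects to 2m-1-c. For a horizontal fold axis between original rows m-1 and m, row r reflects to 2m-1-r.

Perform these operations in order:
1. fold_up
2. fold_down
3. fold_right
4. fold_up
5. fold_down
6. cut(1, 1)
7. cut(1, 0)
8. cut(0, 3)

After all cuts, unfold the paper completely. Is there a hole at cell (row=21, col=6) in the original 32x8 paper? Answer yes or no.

Answer: no

Derivation:
Op 1 fold_up: fold axis h@16; visible region now rows[0,16) x cols[0,8) = 16x8
Op 2 fold_down: fold axis h@8; visible region now rows[8,16) x cols[0,8) = 8x8
Op 3 fold_right: fold axis v@4; visible region now rows[8,16) x cols[4,8) = 8x4
Op 4 fold_up: fold axis h@12; visible region now rows[8,12) x cols[4,8) = 4x4
Op 5 fold_down: fold axis h@10; visible region now rows[10,12) x cols[4,8) = 2x4
Op 6 cut(1, 1): punch at orig (11,5); cuts so far [(11, 5)]; region rows[10,12) x cols[4,8) = 2x4
Op 7 cut(1, 0): punch at orig (11,4); cuts so far [(11, 4), (11, 5)]; region rows[10,12) x cols[4,8) = 2x4
Op 8 cut(0, 3): punch at orig (10,7); cuts so far [(10, 7), (11, 4), (11, 5)]; region rows[10,12) x cols[4,8) = 2x4
Unfold 1 (reflect across h@10): 6 holes -> [(8, 4), (8, 5), (9, 7), (10, 7), (11, 4), (11, 5)]
Unfold 2 (reflect across h@12): 12 holes -> [(8, 4), (8, 5), (9, 7), (10, 7), (11, 4), (11, 5), (12, 4), (12, 5), (13, 7), (14, 7), (15, 4), (15, 5)]
Unfold 3 (reflect across v@4): 24 holes -> [(8, 2), (8, 3), (8, 4), (8, 5), (9, 0), (9, 7), (10, 0), (10, 7), (11, 2), (11, 3), (11, 4), (11, 5), (12, 2), (12, 3), (12, 4), (12, 5), (13, 0), (13, 7), (14, 0), (14, 7), (15, 2), (15, 3), (15, 4), (15, 5)]
Unfold 4 (reflect across h@8): 48 holes -> [(0, 2), (0, 3), (0, 4), (0, 5), (1, 0), (1, 7), (2, 0), (2, 7), (3, 2), (3, 3), (3, 4), (3, 5), (4, 2), (4, 3), (4, 4), (4, 5), (5, 0), (5, 7), (6, 0), (6, 7), (7, 2), (7, 3), (7, 4), (7, 5), (8, 2), (8, 3), (8, 4), (8, 5), (9, 0), (9, 7), (10, 0), (10, 7), (11, 2), (11, 3), (11, 4), (11, 5), (12, 2), (12, 3), (12, 4), (12, 5), (13, 0), (13, 7), (14, 0), (14, 7), (15, 2), (15, 3), (15, 4), (15, 5)]
Unfold 5 (reflect across h@16): 96 holes -> [(0, 2), (0, 3), (0, 4), (0, 5), (1, 0), (1, 7), (2, 0), (2, 7), (3, 2), (3, 3), (3, 4), (3, 5), (4, 2), (4, 3), (4, 4), (4, 5), (5, 0), (5, 7), (6, 0), (6, 7), (7, 2), (7, 3), (7, 4), (7, 5), (8, 2), (8, 3), (8, 4), (8, 5), (9, 0), (9, 7), (10, 0), (10, 7), (11, 2), (11, 3), (11, 4), (11, 5), (12, 2), (12, 3), (12, 4), (12, 5), (13, 0), (13, 7), (14, 0), (14, 7), (15, 2), (15, 3), (15, 4), (15, 5), (16, 2), (16, 3), (16, 4), (16, 5), (17, 0), (17, 7), (18, 0), (18, 7), (19, 2), (19, 3), (19, 4), (19, 5), (20, 2), (20, 3), (20, 4), (20, 5), (21, 0), (21, 7), (22, 0), (22, 7), (23, 2), (23, 3), (23, 4), (23, 5), (24, 2), (24, 3), (24, 4), (24, 5), (25, 0), (25, 7), (26, 0), (26, 7), (27, 2), (27, 3), (27, 4), (27, 5), (28, 2), (28, 3), (28, 4), (28, 5), (29, 0), (29, 7), (30, 0), (30, 7), (31, 2), (31, 3), (31, 4), (31, 5)]
Holes: [(0, 2), (0, 3), (0, 4), (0, 5), (1, 0), (1, 7), (2, 0), (2, 7), (3, 2), (3, 3), (3, 4), (3, 5), (4, 2), (4, 3), (4, 4), (4, 5), (5, 0), (5, 7), (6, 0), (6, 7), (7, 2), (7, 3), (7, 4), (7, 5), (8, 2), (8, 3), (8, 4), (8, 5), (9, 0), (9, 7), (10, 0), (10, 7), (11, 2), (11, 3), (11, 4), (11, 5), (12, 2), (12, 3), (12, 4), (12, 5), (13, 0), (13, 7), (14, 0), (14, 7), (15, 2), (15, 3), (15, 4), (15, 5), (16, 2), (16, 3), (16, 4), (16, 5), (17, 0), (17, 7), (18, 0), (18, 7), (19, 2), (19, 3), (19, 4), (19, 5), (20, 2), (20, 3), (20, 4), (20, 5), (21, 0), (21, 7), (22, 0), (22, 7), (23, 2), (23, 3), (23, 4), (23, 5), (24, 2), (24, 3), (24, 4), (24, 5), (25, 0), (25, 7), (26, 0), (26, 7), (27, 2), (27, 3), (27, 4), (27, 5), (28, 2), (28, 3), (28, 4), (28, 5), (29, 0), (29, 7), (30, 0), (30, 7), (31, 2), (31, 3), (31, 4), (31, 5)]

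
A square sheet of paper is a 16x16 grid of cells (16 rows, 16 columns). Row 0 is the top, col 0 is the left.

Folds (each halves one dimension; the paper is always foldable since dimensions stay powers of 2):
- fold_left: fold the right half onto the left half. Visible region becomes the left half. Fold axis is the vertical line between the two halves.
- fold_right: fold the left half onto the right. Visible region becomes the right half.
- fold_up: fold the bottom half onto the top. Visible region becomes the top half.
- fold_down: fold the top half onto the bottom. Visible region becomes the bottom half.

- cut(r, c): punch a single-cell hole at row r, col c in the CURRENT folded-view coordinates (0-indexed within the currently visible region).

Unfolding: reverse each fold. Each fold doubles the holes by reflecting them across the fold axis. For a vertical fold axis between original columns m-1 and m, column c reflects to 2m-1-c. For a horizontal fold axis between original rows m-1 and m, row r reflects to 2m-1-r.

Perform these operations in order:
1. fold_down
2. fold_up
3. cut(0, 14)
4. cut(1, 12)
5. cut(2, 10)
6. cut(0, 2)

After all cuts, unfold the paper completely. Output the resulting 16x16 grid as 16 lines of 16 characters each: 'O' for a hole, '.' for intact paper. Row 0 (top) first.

Op 1 fold_down: fold axis h@8; visible region now rows[8,16) x cols[0,16) = 8x16
Op 2 fold_up: fold axis h@12; visible region now rows[8,12) x cols[0,16) = 4x16
Op 3 cut(0, 14): punch at orig (8,14); cuts so far [(8, 14)]; region rows[8,12) x cols[0,16) = 4x16
Op 4 cut(1, 12): punch at orig (9,12); cuts so far [(8, 14), (9, 12)]; region rows[8,12) x cols[0,16) = 4x16
Op 5 cut(2, 10): punch at orig (10,10); cuts so far [(8, 14), (9, 12), (10, 10)]; region rows[8,12) x cols[0,16) = 4x16
Op 6 cut(0, 2): punch at orig (8,2); cuts so far [(8, 2), (8, 14), (9, 12), (10, 10)]; region rows[8,12) x cols[0,16) = 4x16
Unfold 1 (reflect across h@12): 8 holes -> [(8, 2), (8, 14), (9, 12), (10, 10), (13, 10), (14, 12), (15, 2), (15, 14)]
Unfold 2 (reflect across h@8): 16 holes -> [(0, 2), (0, 14), (1, 12), (2, 10), (5, 10), (6, 12), (7, 2), (7, 14), (8, 2), (8, 14), (9, 12), (10, 10), (13, 10), (14, 12), (15, 2), (15, 14)]

Answer: ..O...........O.
............O...
..........O.....
................
................
..........O.....
............O...
..O...........O.
..O...........O.
............O...
..........O.....
................
................
..........O.....
............O...
..O...........O.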